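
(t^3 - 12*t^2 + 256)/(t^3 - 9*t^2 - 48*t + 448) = (t + 4)/(t + 7)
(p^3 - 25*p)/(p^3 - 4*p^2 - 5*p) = (p + 5)/(p + 1)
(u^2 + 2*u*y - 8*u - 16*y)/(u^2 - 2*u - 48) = (u + 2*y)/(u + 6)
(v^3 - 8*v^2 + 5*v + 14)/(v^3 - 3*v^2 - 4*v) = (v^2 - 9*v + 14)/(v*(v - 4))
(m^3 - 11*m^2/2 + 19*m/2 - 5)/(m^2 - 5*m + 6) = (2*m^2 - 7*m + 5)/(2*(m - 3))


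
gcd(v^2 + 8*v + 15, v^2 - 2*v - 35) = v + 5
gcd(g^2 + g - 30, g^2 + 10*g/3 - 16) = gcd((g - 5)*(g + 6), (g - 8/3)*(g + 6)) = g + 6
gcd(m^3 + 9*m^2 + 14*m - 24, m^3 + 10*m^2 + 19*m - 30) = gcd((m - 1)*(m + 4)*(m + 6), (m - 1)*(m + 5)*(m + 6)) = m^2 + 5*m - 6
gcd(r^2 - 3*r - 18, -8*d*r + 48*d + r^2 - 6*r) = r - 6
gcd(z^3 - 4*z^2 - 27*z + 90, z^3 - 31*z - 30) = z^2 - z - 30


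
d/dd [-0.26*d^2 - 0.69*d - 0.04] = -0.52*d - 0.69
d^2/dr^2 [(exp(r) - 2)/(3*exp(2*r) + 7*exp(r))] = (9*exp(3*r) - 93*exp(2*r) - 126*exp(r) - 98)*exp(-r)/(27*exp(3*r) + 189*exp(2*r) + 441*exp(r) + 343)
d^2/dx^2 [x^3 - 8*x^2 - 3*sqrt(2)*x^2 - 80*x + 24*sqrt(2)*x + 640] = 6*x - 16 - 6*sqrt(2)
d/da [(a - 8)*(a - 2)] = 2*a - 10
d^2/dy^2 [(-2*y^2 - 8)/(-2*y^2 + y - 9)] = 4*(2*y^3 - 6*y^2 - 24*y + 13)/(8*y^6 - 12*y^5 + 114*y^4 - 109*y^3 + 513*y^2 - 243*y + 729)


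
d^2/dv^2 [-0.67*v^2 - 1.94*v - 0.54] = -1.34000000000000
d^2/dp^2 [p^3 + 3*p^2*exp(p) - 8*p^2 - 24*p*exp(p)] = 3*p^2*exp(p) - 12*p*exp(p) + 6*p - 42*exp(p) - 16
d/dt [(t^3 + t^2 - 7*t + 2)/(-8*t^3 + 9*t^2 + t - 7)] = (17*t^4 - 110*t^3 + 91*t^2 - 50*t + 47)/(64*t^6 - 144*t^5 + 65*t^4 + 130*t^3 - 125*t^2 - 14*t + 49)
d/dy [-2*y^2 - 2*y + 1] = -4*y - 2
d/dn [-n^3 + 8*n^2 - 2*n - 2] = -3*n^2 + 16*n - 2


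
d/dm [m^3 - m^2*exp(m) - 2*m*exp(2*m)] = -m^2*exp(m) + 3*m^2 - 4*m*exp(2*m) - 2*m*exp(m) - 2*exp(2*m)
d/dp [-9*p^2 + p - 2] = 1 - 18*p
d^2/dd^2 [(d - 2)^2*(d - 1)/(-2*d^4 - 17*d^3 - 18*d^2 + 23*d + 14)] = 2*(-4*d^6 + 48*d^5 + 582*d^4 + 831*d^3 - 5094*d^2 - 11292*d - 6680)/(8*d^9 + 228*d^8 + 2610*d^7 + 15463*d^6 + 51477*d^5 + 99411*d^4 + 110881*d^3 + 68670*d^2 + 21756*d + 2744)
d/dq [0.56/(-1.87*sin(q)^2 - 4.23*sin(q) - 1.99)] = (2.0944*sin(q) + 2.3688)*cos(q)/(1.87*sin(q)^2 + 4.23*sin(q) + 1.99)^2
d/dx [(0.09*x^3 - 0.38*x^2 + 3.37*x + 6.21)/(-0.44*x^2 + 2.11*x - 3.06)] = (-0.0396*x^4 + 0.3798*x^3 - 0.1452*x^2 + 7.7904*x - 23.4153)/(0.1936*x^4 - 1.8568*x^3 + 7.1449*x^2 - 12.9132*x + 9.3636)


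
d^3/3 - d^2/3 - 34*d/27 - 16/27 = (d/3 + 1/3)*(d - 8/3)*(d + 2/3)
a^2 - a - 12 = (a - 4)*(a + 3)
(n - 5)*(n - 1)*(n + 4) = n^3 - 2*n^2 - 19*n + 20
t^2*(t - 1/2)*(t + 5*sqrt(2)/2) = t^4 - t^3/2 + 5*sqrt(2)*t^3/2 - 5*sqrt(2)*t^2/4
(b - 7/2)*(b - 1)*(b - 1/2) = b^3 - 5*b^2 + 23*b/4 - 7/4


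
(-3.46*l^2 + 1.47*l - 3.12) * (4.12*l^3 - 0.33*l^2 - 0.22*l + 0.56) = -14.2552*l^5 + 7.1982*l^4 - 12.5783*l^3 - 1.2314*l^2 + 1.5096*l - 1.7472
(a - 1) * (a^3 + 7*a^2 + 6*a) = a^4 + 6*a^3 - a^2 - 6*a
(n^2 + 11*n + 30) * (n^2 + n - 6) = n^4 + 12*n^3 + 35*n^2 - 36*n - 180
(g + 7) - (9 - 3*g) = 4*g - 2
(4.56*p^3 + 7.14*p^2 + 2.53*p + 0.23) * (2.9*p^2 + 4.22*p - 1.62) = 13.224*p^5 + 39.9492*p^4 + 30.0806*p^3 - 0.223200000000002*p^2 - 3.128*p - 0.3726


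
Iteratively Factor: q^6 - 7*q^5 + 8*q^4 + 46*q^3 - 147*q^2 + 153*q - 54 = (q + 3)*(q^5 - 10*q^4 + 38*q^3 - 68*q^2 + 57*q - 18) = (q - 1)*(q + 3)*(q^4 - 9*q^3 + 29*q^2 - 39*q + 18) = (q - 1)^2*(q + 3)*(q^3 - 8*q^2 + 21*q - 18) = (q - 3)*(q - 1)^2*(q + 3)*(q^2 - 5*q + 6) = (q - 3)*(q - 2)*(q - 1)^2*(q + 3)*(q - 3)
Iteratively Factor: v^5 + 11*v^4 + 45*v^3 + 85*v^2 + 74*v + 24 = (v + 1)*(v^4 + 10*v^3 + 35*v^2 + 50*v + 24) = (v + 1)^2*(v^3 + 9*v^2 + 26*v + 24) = (v + 1)^2*(v + 2)*(v^2 + 7*v + 12) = (v + 1)^2*(v + 2)*(v + 4)*(v + 3)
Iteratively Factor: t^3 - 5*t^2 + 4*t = (t - 1)*(t^2 - 4*t) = t*(t - 1)*(t - 4)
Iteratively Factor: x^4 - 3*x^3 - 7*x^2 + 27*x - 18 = (x + 3)*(x^3 - 6*x^2 + 11*x - 6) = (x - 1)*(x + 3)*(x^2 - 5*x + 6) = (x - 2)*(x - 1)*(x + 3)*(x - 3)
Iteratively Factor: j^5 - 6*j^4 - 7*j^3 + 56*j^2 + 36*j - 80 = (j + 2)*(j^4 - 8*j^3 + 9*j^2 + 38*j - 40) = (j - 5)*(j + 2)*(j^3 - 3*j^2 - 6*j + 8) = (j - 5)*(j + 2)^2*(j^2 - 5*j + 4) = (j - 5)*(j - 1)*(j + 2)^2*(j - 4)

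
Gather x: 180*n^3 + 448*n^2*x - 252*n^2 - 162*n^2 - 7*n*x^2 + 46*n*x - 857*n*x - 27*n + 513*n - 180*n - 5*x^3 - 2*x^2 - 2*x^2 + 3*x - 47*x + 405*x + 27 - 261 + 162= 180*n^3 - 414*n^2 + 306*n - 5*x^3 + x^2*(-7*n - 4) + x*(448*n^2 - 811*n + 361) - 72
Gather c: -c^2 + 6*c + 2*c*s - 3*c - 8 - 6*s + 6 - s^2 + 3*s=-c^2 + c*(2*s + 3) - s^2 - 3*s - 2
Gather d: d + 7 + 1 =d + 8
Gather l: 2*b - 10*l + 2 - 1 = 2*b - 10*l + 1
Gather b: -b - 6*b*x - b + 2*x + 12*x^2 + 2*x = b*(-6*x - 2) + 12*x^2 + 4*x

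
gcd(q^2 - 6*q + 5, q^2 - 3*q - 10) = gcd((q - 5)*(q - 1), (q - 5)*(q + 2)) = q - 5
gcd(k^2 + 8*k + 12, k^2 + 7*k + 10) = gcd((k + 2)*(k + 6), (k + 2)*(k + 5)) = k + 2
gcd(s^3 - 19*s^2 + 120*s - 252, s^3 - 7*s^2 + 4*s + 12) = s - 6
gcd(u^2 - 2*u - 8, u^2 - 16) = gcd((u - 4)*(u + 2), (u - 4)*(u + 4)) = u - 4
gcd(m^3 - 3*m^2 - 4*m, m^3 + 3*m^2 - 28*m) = m^2 - 4*m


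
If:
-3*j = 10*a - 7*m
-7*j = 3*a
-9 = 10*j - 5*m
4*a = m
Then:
No Solution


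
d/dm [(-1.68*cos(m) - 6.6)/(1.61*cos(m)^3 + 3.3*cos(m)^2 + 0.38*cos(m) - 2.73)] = -(5.4096*cos(m)^3 + 37.422*cos(m)^2 + 43.56*cos(m) + 7.09439999999999)*sin(m)/(1.61*cos(m)^3 + 3.3*cos(m)^2 + 0.38*cos(m) - 2.73)^2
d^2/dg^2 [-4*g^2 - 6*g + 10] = -8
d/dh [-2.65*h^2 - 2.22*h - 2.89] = -5.3*h - 2.22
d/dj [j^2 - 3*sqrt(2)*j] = 2*j - 3*sqrt(2)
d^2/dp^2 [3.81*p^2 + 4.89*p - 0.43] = 7.62000000000000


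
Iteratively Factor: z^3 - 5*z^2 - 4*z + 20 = (z + 2)*(z^2 - 7*z + 10) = (z - 2)*(z + 2)*(z - 5)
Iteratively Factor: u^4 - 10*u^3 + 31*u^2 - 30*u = (u)*(u^3 - 10*u^2 + 31*u - 30) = u*(u - 5)*(u^2 - 5*u + 6) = u*(u - 5)*(u - 2)*(u - 3)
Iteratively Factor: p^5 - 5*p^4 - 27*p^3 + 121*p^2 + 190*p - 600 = (p - 5)*(p^4 - 27*p^2 - 14*p + 120) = (p - 5)^2*(p^3 + 5*p^2 - 2*p - 24) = (p - 5)^2*(p + 3)*(p^2 + 2*p - 8) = (p - 5)^2*(p - 2)*(p + 3)*(p + 4)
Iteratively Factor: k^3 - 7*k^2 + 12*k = (k - 3)*(k^2 - 4*k) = (k - 4)*(k - 3)*(k)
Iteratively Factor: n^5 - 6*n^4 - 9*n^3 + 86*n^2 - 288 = (n - 4)*(n^4 - 2*n^3 - 17*n^2 + 18*n + 72) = (n - 4)*(n + 2)*(n^3 - 4*n^2 - 9*n + 36) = (n - 4)^2*(n + 2)*(n^2 - 9) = (n - 4)^2*(n - 3)*(n + 2)*(n + 3)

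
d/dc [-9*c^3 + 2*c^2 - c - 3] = -27*c^2 + 4*c - 1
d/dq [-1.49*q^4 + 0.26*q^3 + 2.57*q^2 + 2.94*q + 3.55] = -5.96*q^3 + 0.78*q^2 + 5.14*q + 2.94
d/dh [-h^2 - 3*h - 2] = -2*h - 3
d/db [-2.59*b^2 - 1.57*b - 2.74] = -5.18*b - 1.57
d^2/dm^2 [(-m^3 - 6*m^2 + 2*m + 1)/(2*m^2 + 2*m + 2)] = 2*(4*m^3 + 9*m^2 - 3*m - 4)/(m^6 + 3*m^5 + 6*m^4 + 7*m^3 + 6*m^2 + 3*m + 1)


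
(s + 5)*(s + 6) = s^2 + 11*s + 30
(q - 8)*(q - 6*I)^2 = q^3 - 8*q^2 - 12*I*q^2 - 36*q + 96*I*q + 288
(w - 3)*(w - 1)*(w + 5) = w^3 + w^2 - 17*w + 15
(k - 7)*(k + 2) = k^2 - 5*k - 14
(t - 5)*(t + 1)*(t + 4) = t^3 - 21*t - 20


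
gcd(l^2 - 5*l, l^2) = l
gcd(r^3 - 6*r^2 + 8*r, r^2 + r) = r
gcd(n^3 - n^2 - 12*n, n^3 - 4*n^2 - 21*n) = n^2 + 3*n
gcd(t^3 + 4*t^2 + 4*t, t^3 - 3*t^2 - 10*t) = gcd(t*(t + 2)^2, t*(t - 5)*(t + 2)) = t^2 + 2*t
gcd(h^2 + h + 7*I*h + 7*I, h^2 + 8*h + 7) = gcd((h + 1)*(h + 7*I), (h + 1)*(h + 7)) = h + 1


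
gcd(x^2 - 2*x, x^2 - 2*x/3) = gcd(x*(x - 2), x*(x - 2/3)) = x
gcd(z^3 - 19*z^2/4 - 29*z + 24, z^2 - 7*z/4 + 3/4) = z - 3/4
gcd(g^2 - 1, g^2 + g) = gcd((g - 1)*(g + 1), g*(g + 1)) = g + 1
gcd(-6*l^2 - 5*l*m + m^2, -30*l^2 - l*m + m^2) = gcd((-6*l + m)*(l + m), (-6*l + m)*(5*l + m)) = 6*l - m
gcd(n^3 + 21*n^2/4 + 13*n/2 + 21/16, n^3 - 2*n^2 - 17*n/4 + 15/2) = 1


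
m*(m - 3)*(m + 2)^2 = m^4 + m^3 - 8*m^2 - 12*m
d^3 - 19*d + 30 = (d - 3)*(d - 2)*(d + 5)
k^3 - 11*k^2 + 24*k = k*(k - 8)*(k - 3)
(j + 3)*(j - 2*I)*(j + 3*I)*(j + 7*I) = j^4 + 3*j^3 + 8*I*j^3 - j^2 + 24*I*j^2 - 3*j + 42*I*j + 126*I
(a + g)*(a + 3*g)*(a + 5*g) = a^3 + 9*a^2*g + 23*a*g^2 + 15*g^3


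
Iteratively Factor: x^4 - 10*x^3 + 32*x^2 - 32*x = (x - 2)*(x^3 - 8*x^2 + 16*x) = (x - 4)*(x - 2)*(x^2 - 4*x) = x*(x - 4)*(x - 2)*(x - 4)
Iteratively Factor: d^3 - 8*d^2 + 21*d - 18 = (d - 3)*(d^2 - 5*d + 6) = (d - 3)*(d - 2)*(d - 3)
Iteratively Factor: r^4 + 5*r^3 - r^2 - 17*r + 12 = (r + 4)*(r^3 + r^2 - 5*r + 3) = (r + 3)*(r + 4)*(r^2 - 2*r + 1) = (r - 1)*(r + 3)*(r + 4)*(r - 1)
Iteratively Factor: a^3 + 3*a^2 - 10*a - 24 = (a + 4)*(a^2 - a - 6) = (a + 2)*(a + 4)*(a - 3)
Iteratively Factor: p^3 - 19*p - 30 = (p + 2)*(p^2 - 2*p - 15) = (p - 5)*(p + 2)*(p + 3)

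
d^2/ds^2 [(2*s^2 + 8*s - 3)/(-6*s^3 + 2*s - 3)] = 12*(-12*s^6 - 144*s^5 + 96*s^4 + 26*s^3 + 126*s^2 - 27*s - 9)/(216*s^9 - 216*s^7 + 324*s^6 + 72*s^5 - 216*s^4 + 154*s^3 + 36*s^2 - 54*s + 27)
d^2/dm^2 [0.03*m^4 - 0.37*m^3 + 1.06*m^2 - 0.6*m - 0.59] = 0.36*m^2 - 2.22*m + 2.12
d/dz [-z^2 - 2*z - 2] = -2*z - 2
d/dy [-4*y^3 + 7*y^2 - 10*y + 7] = -12*y^2 + 14*y - 10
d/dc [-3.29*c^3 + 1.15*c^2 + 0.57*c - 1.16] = -9.87*c^2 + 2.3*c + 0.57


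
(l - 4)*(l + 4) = l^2 - 16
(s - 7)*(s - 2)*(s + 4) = s^3 - 5*s^2 - 22*s + 56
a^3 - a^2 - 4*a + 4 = (a - 2)*(a - 1)*(a + 2)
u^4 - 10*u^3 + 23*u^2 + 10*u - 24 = (u - 6)*(u - 4)*(u - 1)*(u + 1)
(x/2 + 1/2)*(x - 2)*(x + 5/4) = x^3/2 + x^2/8 - 13*x/8 - 5/4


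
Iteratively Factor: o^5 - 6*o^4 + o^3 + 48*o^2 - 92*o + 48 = (o - 2)*(o^4 - 4*o^3 - 7*o^2 + 34*o - 24) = (o - 4)*(o - 2)*(o^3 - 7*o + 6) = (o - 4)*(o - 2)^2*(o^2 + 2*o - 3) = (o - 4)*(o - 2)^2*(o + 3)*(o - 1)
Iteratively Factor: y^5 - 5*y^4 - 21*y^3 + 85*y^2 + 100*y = (y - 5)*(y^4 - 21*y^2 - 20*y) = (y - 5)*(y + 1)*(y^3 - y^2 - 20*y) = (y - 5)*(y + 1)*(y + 4)*(y^2 - 5*y) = (y - 5)^2*(y + 1)*(y + 4)*(y)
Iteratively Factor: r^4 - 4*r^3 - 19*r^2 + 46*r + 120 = (r + 3)*(r^3 - 7*r^2 + 2*r + 40) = (r + 2)*(r + 3)*(r^2 - 9*r + 20) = (r - 4)*(r + 2)*(r + 3)*(r - 5)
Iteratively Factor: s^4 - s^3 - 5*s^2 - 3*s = (s + 1)*(s^3 - 2*s^2 - 3*s) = s*(s + 1)*(s^2 - 2*s - 3) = s*(s - 3)*(s + 1)*(s + 1)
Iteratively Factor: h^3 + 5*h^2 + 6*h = (h)*(h^2 + 5*h + 6) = h*(h + 3)*(h + 2)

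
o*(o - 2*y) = o^2 - 2*o*y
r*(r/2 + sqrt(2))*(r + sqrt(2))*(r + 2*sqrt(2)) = r^4/2 + 5*sqrt(2)*r^3/2 + 8*r^2 + 4*sqrt(2)*r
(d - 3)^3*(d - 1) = d^4 - 10*d^3 + 36*d^2 - 54*d + 27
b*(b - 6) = b^2 - 6*b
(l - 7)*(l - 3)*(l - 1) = l^3 - 11*l^2 + 31*l - 21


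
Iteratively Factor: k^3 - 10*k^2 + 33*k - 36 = (k - 3)*(k^2 - 7*k + 12) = (k - 4)*(k - 3)*(k - 3)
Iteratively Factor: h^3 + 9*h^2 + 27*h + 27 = (h + 3)*(h^2 + 6*h + 9) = (h + 3)^2*(h + 3)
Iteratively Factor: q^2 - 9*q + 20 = (q - 5)*(q - 4)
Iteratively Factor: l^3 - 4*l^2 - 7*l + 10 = (l + 2)*(l^2 - 6*l + 5) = (l - 1)*(l + 2)*(l - 5)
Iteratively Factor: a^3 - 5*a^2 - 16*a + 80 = (a + 4)*(a^2 - 9*a + 20) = (a - 5)*(a + 4)*(a - 4)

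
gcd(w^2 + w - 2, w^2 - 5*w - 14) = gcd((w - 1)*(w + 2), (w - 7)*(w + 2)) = w + 2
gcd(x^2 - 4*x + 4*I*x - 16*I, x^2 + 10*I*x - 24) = x + 4*I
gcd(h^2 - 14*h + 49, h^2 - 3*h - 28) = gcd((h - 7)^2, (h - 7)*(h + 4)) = h - 7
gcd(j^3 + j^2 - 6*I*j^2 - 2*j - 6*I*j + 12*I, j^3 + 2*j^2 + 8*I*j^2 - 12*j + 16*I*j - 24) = j + 2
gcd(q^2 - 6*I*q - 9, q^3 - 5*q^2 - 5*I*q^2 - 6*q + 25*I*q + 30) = q - 3*I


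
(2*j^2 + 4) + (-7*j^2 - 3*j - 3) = -5*j^2 - 3*j + 1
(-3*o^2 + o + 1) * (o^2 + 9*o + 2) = -3*o^4 - 26*o^3 + 4*o^2 + 11*o + 2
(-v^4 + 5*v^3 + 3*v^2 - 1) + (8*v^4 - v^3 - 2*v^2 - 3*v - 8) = 7*v^4 + 4*v^3 + v^2 - 3*v - 9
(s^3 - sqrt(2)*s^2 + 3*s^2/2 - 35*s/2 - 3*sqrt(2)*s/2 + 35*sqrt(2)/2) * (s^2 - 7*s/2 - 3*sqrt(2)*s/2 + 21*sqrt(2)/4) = s^5 - 5*sqrt(2)*s^4/2 - 2*s^4 - 79*s^3/4 + 5*sqrt(2)*s^3 + 221*s^2/4 + 455*sqrt(2)*s^2/8 - 1225*sqrt(2)*s/8 - 273*s/4 + 735/4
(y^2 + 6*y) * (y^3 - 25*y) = y^5 + 6*y^4 - 25*y^3 - 150*y^2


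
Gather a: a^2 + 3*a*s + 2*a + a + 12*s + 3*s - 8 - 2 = a^2 + a*(3*s + 3) + 15*s - 10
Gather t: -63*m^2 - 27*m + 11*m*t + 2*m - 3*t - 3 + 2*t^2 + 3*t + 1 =-63*m^2 + 11*m*t - 25*m + 2*t^2 - 2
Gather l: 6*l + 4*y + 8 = 6*l + 4*y + 8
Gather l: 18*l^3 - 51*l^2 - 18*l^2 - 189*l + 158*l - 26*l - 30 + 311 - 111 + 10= 18*l^3 - 69*l^2 - 57*l + 180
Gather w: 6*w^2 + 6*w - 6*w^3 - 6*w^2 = -6*w^3 + 6*w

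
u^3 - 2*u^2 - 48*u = u*(u - 8)*(u + 6)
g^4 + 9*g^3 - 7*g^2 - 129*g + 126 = (g - 3)*(g - 1)*(g + 6)*(g + 7)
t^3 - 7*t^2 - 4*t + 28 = (t - 7)*(t - 2)*(t + 2)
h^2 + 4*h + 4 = (h + 2)^2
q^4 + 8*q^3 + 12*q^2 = q^2*(q + 2)*(q + 6)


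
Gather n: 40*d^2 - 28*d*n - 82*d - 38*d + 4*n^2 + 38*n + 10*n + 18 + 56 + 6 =40*d^2 - 120*d + 4*n^2 + n*(48 - 28*d) + 80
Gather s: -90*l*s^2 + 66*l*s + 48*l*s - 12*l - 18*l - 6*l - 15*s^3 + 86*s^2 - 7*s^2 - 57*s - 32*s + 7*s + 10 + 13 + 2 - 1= -36*l - 15*s^3 + s^2*(79 - 90*l) + s*(114*l - 82) + 24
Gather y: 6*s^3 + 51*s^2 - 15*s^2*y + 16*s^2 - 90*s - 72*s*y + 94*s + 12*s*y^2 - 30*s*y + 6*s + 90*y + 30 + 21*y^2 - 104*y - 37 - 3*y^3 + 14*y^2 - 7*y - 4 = 6*s^3 + 67*s^2 + 10*s - 3*y^3 + y^2*(12*s + 35) + y*(-15*s^2 - 102*s - 21) - 11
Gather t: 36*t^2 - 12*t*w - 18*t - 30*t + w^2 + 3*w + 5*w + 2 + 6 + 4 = 36*t^2 + t*(-12*w - 48) + w^2 + 8*w + 12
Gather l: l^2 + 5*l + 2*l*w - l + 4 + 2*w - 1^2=l^2 + l*(2*w + 4) + 2*w + 3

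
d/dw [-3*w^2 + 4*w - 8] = 4 - 6*w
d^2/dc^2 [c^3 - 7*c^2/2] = 6*c - 7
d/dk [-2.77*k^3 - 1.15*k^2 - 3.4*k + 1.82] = -8.31*k^2 - 2.3*k - 3.4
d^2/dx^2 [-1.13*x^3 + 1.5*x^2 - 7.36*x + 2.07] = 3.0 - 6.78*x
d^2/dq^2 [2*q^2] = 4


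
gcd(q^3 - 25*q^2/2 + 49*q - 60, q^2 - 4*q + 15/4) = q - 5/2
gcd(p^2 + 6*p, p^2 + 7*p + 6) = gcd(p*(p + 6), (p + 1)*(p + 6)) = p + 6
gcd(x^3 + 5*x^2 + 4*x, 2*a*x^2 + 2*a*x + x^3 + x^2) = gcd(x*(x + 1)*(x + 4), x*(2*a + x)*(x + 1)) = x^2 + x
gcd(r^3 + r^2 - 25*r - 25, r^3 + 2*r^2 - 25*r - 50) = r^2 - 25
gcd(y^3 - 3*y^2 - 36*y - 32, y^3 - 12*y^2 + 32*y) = y - 8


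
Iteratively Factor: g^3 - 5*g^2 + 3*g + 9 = (g - 3)*(g^2 - 2*g - 3) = (g - 3)*(g + 1)*(g - 3)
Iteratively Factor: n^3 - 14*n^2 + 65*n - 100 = (n - 5)*(n^2 - 9*n + 20) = (n - 5)^2*(n - 4)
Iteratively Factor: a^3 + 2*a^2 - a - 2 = (a - 1)*(a^2 + 3*a + 2) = (a - 1)*(a + 2)*(a + 1)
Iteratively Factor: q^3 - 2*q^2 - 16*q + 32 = (q + 4)*(q^2 - 6*q + 8) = (q - 4)*(q + 4)*(q - 2)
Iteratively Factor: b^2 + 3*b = (b + 3)*(b)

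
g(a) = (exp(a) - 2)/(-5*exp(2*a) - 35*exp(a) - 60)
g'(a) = (exp(a) - 2)*(10*exp(2*a) + 35*exp(a))/(-5*exp(2*a) - 35*exp(a) - 60)^2 + exp(a)/(-5*exp(2*a) - 35*exp(a) - 60) = ((exp(a) - 2)*(2*exp(a) + 7) - exp(2*a) - 7*exp(a) - 12)*exp(a)/(5*(exp(2*a) + 7*exp(a) + 12)^2)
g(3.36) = -0.01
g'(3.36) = 0.00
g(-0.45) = 0.02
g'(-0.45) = -0.01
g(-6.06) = 0.03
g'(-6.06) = -0.00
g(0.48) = 0.00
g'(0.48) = -0.01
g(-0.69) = 0.02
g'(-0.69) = -0.01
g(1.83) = -0.01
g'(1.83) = -0.00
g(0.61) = 0.00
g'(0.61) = -0.01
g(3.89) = -0.00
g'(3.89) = 0.00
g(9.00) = 0.00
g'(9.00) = 0.00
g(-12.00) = 0.03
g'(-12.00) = 0.00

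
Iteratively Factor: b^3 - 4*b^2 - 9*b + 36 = (b + 3)*(b^2 - 7*b + 12) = (b - 4)*(b + 3)*(b - 3)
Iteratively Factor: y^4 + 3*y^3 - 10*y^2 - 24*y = (y + 4)*(y^3 - y^2 - 6*y) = (y + 2)*(y + 4)*(y^2 - 3*y) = y*(y + 2)*(y + 4)*(y - 3)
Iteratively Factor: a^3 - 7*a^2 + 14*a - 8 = (a - 2)*(a^2 - 5*a + 4) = (a - 2)*(a - 1)*(a - 4)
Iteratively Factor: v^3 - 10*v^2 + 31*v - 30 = (v - 3)*(v^2 - 7*v + 10) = (v - 3)*(v - 2)*(v - 5)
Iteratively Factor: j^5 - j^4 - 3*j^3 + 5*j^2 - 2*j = (j + 2)*(j^4 - 3*j^3 + 3*j^2 - j) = (j - 1)*(j + 2)*(j^3 - 2*j^2 + j) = j*(j - 1)*(j + 2)*(j^2 - 2*j + 1) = j*(j - 1)^2*(j + 2)*(j - 1)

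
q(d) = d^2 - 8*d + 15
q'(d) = 2*d - 8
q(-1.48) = 29.03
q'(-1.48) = -10.96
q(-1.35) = 27.62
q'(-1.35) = -10.70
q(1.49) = 5.30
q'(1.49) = -5.02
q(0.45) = 11.60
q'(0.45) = -7.10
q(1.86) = 3.58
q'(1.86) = -4.28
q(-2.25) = 38.06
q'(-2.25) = -12.50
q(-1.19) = 25.94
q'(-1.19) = -10.38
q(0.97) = 8.18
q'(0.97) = -6.06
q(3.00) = 0.00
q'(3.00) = -2.00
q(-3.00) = 48.00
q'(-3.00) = -14.00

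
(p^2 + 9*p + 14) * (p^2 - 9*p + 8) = p^4 - 59*p^2 - 54*p + 112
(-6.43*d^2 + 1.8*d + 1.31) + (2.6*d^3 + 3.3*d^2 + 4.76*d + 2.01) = 2.6*d^3 - 3.13*d^2 + 6.56*d + 3.32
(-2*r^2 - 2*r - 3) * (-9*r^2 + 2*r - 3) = 18*r^4 + 14*r^3 + 29*r^2 + 9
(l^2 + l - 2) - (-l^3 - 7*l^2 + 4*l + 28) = l^3 + 8*l^2 - 3*l - 30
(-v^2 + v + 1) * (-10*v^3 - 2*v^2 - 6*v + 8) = 10*v^5 - 8*v^4 - 6*v^3 - 16*v^2 + 2*v + 8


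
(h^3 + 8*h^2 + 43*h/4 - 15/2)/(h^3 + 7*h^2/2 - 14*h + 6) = (h + 5/2)/(h - 2)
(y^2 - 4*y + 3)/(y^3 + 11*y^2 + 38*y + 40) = (y^2 - 4*y + 3)/(y^3 + 11*y^2 + 38*y + 40)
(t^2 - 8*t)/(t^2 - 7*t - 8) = t/(t + 1)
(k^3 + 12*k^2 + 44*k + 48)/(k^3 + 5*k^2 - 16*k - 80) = (k^2 + 8*k + 12)/(k^2 + k - 20)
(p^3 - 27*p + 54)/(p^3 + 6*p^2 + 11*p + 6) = (p^3 - 27*p + 54)/(p^3 + 6*p^2 + 11*p + 6)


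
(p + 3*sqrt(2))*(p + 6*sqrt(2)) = p^2 + 9*sqrt(2)*p + 36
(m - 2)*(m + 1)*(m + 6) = m^3 + 5*m^2 - 8*m - 12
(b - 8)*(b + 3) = b^2 - 5*b - 24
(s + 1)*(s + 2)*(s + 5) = s^3 + 8*s^2 + 17*s + 10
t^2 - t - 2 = (t - 2)*(t + 1)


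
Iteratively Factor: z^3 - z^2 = (z)*(z^2 - z) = z^2*(z - 1)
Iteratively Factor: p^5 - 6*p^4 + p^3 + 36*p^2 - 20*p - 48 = (p - 4)*(p^4 - 2*p^3 - 7*p^2 + 8*p + 12) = (p - 4)*(p - 2)*(p^3 - 7*p - 6) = (p - 4)*(p - 2)*(p + 2)*(p^2 - 2*p - 3) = (p - 4)*(p - 3)*(p - 2)*(p + 2)*(p + 1)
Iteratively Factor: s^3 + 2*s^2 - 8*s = (s)*(s^2 + 2*s - 8) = s*(s + 4)*(s - 2)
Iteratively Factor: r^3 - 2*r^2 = (r - 2)*(r^2) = r*(r - 2)*(r)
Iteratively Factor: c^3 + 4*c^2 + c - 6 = (c + 3)*(c^2 + c - 2) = (c + 2)*(c + 3)*(c - 1)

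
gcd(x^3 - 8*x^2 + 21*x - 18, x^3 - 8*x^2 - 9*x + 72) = x - 3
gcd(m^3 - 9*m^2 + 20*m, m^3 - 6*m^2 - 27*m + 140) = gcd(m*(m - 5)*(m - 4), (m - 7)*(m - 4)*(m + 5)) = m - 4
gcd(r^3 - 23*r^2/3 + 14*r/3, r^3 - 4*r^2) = r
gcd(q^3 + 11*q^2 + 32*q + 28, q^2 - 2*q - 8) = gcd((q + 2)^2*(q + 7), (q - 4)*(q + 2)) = q + 2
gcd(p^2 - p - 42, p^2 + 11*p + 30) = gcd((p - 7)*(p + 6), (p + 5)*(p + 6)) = p + 6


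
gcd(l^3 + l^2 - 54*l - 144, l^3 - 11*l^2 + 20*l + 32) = l - 8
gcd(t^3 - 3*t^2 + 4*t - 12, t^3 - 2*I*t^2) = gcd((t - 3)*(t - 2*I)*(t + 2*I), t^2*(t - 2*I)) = t - 2*I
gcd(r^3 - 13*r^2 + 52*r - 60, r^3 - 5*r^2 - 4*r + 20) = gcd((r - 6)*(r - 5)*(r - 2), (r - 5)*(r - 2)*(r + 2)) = r^2 - 7*r + 10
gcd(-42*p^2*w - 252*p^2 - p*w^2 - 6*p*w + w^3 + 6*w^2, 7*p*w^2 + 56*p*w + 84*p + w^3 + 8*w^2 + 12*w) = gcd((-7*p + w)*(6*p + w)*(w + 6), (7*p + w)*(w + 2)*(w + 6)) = w + 6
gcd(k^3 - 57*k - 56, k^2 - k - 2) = k + 1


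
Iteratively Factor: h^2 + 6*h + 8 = (h + 2)*(h + 4)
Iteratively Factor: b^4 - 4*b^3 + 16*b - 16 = (b - 2)*(b^3 - 2*b^2 - 4*b + 8) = (b - 2)^2*(b^2 - 4) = (b - 2)^2*(b + 2)*(b - 2)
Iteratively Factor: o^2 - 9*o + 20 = (o - 4)*(o - 5)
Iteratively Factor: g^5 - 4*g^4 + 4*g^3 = (g)*(g^4 - 4*g^3 + 4*g^2) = g*(g - 2)*(g^3 - 2*g^2) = g^2*(g - 2)*(g^2 - 2*g) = g^2*(g - 2)^2*(g)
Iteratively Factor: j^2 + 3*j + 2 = (j + 1)*(j + 2)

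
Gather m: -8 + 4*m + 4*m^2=4*m^2 + 4*m - 8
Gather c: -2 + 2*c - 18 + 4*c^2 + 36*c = 4*c^2 + 38*c - 20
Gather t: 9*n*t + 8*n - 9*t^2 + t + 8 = 8*n - 9*t^2 + t*(9*n + 1) + 8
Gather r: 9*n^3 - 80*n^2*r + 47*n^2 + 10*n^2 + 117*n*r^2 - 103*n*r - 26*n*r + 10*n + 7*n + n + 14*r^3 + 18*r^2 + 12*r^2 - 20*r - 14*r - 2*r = 9*n^3 + 57*n^2 + 18*n + 14*r^3 + r^2*(117*n + 30) + r*(-80*n^2 - 129*n - 36)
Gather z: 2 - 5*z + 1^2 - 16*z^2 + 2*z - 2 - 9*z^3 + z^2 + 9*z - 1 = -9*z^3 - 15*z^2 + 6*z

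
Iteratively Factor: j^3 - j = (j + 1)*(j^2 - j) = j*(j + 1)*(j - 1)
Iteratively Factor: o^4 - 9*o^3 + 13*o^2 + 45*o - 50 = (o + 2)*(o^3 - 11*o^2 + 35*o - 25) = (o - 1)*(o + 2)*(o^2 - 10*o + 25) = (o - 5)*(o - 1)*(o + 2)*(o - 5)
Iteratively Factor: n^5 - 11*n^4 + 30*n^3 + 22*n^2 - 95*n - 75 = (n - 5)*(n^4 - 6*n^3 + 22*n + 15) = (n - 5)*(n - 3)*(n^3 - 3*n^2 - 9*n - 5) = (n - 5)^2*(n - 3)*(n^2 + 2*n + 1) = (n - 5)^2*(n - 3)*(n + 1)*(n + 1)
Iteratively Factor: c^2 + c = (c)*(c + 1)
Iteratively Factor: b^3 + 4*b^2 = (b)*(b^2 + 4*b) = b^2*(b + 4)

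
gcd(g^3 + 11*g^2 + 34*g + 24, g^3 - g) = g + 1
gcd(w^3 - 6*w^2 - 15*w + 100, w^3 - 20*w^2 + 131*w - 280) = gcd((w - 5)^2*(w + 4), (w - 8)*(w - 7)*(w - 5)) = w - 5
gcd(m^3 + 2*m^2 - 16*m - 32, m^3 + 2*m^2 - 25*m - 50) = m + 2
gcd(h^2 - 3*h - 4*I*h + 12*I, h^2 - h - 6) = h - 3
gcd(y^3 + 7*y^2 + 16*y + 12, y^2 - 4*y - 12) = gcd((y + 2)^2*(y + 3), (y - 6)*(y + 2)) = y + 2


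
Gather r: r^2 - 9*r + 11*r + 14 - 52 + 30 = r^2 + 2*r - 8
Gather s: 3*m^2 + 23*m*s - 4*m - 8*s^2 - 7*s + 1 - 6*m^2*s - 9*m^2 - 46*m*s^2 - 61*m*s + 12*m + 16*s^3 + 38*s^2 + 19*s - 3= -6*m^2 + 8*m + 16*s^3 + s^2*(30 - 46*m) + s*(-6*m^2 - 38*m + 12) - 2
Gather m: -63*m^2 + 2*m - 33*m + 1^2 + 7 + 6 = -63*m^2 - 31*m + 14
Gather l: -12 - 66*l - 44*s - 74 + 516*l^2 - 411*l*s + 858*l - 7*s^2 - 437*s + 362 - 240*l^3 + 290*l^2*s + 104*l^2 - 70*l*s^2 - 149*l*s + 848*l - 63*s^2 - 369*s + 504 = -240*l^3 + l^2*(290*s + 620) + l*(-70*s^2 - 560*s + 1640) - 70*s^2 - 850*s + 780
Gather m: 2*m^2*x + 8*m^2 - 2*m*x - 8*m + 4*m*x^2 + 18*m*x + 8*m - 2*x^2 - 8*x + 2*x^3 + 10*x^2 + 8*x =m^2*(2*x + 8) + m*(4*x^2 + 16*x) + 2*x^3 + 8*x^2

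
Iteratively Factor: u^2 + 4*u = (u + 4)*(u)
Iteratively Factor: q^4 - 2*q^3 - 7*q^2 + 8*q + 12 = (q - 3)*(q^3 + q^2 - 4*q - 4) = (q - 3)*(q + 1)*(q^2 - 4) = (q - 3)*(q + 1)*(q + 2)*(q - 2)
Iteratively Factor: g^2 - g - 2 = (g + 1)*(g - 2)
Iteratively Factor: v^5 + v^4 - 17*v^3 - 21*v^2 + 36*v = (v + 3)*(v^4 - 2*v^3 - 11*v^2 + 12*v) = v*(v + 3)*(v^3 - 2*v^2 - 11*v + 12) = v*(v - 4)*(v + 3)*(v^2 + 2*v - 3) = v*(v - 4)*(v + 3)^2*(v - 1)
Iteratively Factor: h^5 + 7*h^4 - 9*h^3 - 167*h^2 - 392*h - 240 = (h + 1)*(h^4 + 6*h^3 - 15*h^2 - 152*h - 240) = (h + 1)*(h + 4)*(h^3 + 2*h^2 - 23*h - 60) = (h + 1)*(h + 4)^2*(h^2 - 2*h - 15) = (h + 1)*(h + 3)*(h + 4)^2*(h - 5)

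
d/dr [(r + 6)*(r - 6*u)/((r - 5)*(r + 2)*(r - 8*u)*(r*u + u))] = (-(r - 5)*(r + 1)*(r + 2)*(r + 6)*(r - 6*u) + 2*(r - 5)*(r + 1)*(r + 2)*(r - 8*u)*(r - 3*u + 3) - (r - 5)*(r + 1)*(r + 6)*(r - 8*u)*(r - 6*u) - (r - 5)*(r + 2)*(r + 6)*(r - 8*u)*(r - 6*u) - (r + 1)*(r + 2)*(r + 6)*(r - 8*u)*(r - 6*u))/(u*(r - 5)^2*(r + 1)^2*(r + 2)^2*(r - 8*u)^2)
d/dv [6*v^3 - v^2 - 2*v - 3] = 18*v^2 - 2*v - 2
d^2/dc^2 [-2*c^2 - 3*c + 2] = -4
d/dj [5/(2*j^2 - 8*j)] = 5*(2 - j)/(j^2*(j - 4)^2)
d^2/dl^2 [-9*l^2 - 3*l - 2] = -18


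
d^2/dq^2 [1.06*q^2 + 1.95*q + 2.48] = 2.12000000000000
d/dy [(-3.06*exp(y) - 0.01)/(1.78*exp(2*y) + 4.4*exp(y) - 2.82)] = (5.4468*exp(2*y) + 0.0356000000000005*exp(y) + 8.6732)*exp(y)/(3.1684*exp(4*y) + 15.664*exp(3*y) + 9.3208*exp(2*y) - 24.816*exp(y) + 7.9524)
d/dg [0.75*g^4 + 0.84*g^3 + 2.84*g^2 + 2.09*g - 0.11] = 3.0*g^3 + 2.52*g^2 + 5.68*g + 2.09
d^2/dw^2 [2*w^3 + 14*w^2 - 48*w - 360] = 12*w + 28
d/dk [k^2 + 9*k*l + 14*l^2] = 2*k + 9*l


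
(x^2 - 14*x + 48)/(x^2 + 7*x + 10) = (x^2 - 14*x + 48)/(x^2 + 7*x + 10)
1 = 1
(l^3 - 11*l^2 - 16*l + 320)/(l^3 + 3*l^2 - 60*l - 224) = (l^2 - 3*l - 40)/(l^2 + 11*l + 28)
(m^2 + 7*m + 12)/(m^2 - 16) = (m + 3)/(m - 4)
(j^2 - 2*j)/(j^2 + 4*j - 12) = j/(j + 6)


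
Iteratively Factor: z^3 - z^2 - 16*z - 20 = (z + 2)*(z^2 - 3*z - 10) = (z + 2)^2*(z - 5)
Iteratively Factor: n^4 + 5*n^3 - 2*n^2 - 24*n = (n + 4)*(n^3 + n^2 - 6*n) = (n + 3)*(n + 4)*(n^2 - 2*n) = n*(n + 3)*(n + 4)*(n - 2)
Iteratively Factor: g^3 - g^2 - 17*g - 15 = (g - 5)*(g^2 + 4*g + 3) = (g - 5)*(g + 3)*(g + 1)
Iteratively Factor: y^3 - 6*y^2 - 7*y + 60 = (y - 4)*(y^2 - 2*y - 15) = (y - 4)*(y + 3)*(y - 5)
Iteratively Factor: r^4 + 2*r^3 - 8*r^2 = (r - 2)*(r^3 + 4*r^2) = r*(r - 2)*(r^2 + 4*r) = r^2*(r - 2)*(r + 4)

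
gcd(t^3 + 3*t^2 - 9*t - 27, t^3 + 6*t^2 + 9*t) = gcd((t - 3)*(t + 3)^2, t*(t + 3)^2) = t^2 + 6*t + 9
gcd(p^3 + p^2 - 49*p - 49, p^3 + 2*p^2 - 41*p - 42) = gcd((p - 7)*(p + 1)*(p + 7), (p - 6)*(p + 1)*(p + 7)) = p^2 + 8*p + 7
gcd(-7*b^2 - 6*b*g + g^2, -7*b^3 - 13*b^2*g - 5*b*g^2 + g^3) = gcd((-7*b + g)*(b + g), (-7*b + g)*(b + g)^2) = 7*b^2 + 6*b*g - g^2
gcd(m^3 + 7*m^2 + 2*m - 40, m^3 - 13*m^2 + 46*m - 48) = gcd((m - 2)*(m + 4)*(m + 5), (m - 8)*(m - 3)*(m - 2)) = m - 2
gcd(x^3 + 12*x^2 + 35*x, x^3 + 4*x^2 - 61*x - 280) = x^2 + 12*x + 35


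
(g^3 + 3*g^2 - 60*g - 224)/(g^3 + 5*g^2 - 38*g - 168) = (g - 8)/(g - 6)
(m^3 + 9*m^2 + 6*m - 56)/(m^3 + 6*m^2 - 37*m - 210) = (m^2 + 2*m - 8)/(m^2 - m - 30)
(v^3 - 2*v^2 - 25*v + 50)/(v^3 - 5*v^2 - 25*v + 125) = (v - 2)/(v - 5)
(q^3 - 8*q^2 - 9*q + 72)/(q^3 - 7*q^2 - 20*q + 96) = (q + 3)/(q + 4)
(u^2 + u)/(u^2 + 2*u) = (u + 1)/(u + 2)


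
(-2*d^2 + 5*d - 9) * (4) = -8*d^2 + 20*d - 36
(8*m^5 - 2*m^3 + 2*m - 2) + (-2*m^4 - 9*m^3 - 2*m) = 8*m^5 - 2*m^4 - 11*m^3 - 2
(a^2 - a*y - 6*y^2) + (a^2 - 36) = 2*a^2 - a*y - 6*y^2 - 36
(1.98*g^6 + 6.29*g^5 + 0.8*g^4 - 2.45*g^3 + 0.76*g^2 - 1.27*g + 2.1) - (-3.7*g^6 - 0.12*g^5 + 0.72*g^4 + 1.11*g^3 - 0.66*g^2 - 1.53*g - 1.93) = 5.68*g^6 + 6.41*g^5 + 0.0800000000000001*g^4 - 3.56*g^3 + 1.42*g^2 + 0.26*g + 4.03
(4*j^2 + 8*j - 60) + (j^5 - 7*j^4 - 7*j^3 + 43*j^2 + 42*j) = j^5 - 7*j^4 - 7*j^3 + 47*j^2 + 50*j - 60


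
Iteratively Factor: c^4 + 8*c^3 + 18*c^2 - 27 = (c + 3)*(c^3 + 5*c^2 + 3*c - 9) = (c + 3)^2*(c^2 + 2*c - 3) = (c - 1)*(c + 3)^2*(c + 3)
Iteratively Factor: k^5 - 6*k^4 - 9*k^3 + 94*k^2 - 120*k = (k - 2)*(k^4 - 4*k^3 - 17*k^2 + 60*k) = (k - 2)*(k + 4)*(k^3 - 8*k^2 + 15*k) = (k - 5)*(k - 2)*(k + 4)*(k^2 - 3*k) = (k - 5)*(k - 3)*(k - 2)*(k + 4)*(k)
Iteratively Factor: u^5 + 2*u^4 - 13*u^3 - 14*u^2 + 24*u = (u + 4)*(u^4 - 2*u^3 - 5*u^2 + 6*u) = (u + 2)*(u + 4)*(u^3 - 4*u^2 + 3*u) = u*(u + 2)*(u + 4)*(u^2 - 4*u + 3) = u*(u - 1)*(u + 2)*(u + 4)*(u - 3)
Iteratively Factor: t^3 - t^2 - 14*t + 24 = (t - 3)*(t^2 + 2*t - 8) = (t - 3)*(t - 2)*(t + 4)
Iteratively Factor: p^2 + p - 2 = (p + 2)*(p - 1)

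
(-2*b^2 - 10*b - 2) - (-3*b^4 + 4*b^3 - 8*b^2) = 3*b^4 - 4*b^3 + 6*b^2 - 10*b - 2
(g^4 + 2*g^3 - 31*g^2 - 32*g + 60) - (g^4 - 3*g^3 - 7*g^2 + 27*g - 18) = 5*g^3 - 24*g^2 - 59*g + 78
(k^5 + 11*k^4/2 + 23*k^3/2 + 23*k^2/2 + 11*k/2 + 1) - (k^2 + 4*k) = k^5 + 11*k^4/2 + 23*k^3/2 + 21*k^2/2 + 3*k/2 + 1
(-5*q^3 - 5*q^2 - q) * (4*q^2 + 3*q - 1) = -20*q^5 - 35*q^4 - 14*q^3 + 2*q^2 + q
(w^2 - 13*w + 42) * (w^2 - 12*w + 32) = w^4 - 25*w^3 + 230*w^2 - 920*w + 1344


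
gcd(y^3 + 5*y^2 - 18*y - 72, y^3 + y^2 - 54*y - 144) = y^2 + 9*y + 18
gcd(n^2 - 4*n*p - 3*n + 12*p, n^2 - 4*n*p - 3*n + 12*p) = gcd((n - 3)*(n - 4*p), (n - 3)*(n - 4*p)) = -n^2 + 4*n*p + 3*n - 12*p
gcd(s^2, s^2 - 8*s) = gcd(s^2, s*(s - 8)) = s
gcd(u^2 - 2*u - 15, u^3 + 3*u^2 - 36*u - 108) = u + 3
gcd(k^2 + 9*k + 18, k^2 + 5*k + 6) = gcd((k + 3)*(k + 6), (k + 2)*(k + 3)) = k + 3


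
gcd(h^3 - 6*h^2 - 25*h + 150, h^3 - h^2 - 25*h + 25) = h^2 - 25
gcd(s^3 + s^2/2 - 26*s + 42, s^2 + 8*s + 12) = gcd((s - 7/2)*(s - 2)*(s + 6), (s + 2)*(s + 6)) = s + 6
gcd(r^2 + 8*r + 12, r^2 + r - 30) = r + 6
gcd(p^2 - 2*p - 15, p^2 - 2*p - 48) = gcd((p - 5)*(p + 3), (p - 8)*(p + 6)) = 1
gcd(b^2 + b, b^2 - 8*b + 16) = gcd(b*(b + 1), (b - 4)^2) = 1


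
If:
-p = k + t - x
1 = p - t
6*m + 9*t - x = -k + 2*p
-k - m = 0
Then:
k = 5*x/17 - 11/17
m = 11/17 - 5*x/17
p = 6*x/17 + 14/17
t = 6*x/17 - 3/17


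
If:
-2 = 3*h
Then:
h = -2/3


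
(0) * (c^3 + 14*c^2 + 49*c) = 0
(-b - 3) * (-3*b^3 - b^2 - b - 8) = 3*b^4 + 10*b^3 + 4*b^2 + 11*b + 24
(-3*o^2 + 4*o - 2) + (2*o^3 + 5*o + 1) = 2*o^3 - 3*o^2 + 9*o - 1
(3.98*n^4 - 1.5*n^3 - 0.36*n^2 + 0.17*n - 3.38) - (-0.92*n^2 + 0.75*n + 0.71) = 3.98*n^4 - 1.5*n^3 + 0.56*n^2 - 0.58*n - 4.09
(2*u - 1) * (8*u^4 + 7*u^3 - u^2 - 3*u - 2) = 16*u^5 + 6*u^4 - 9*u^3 - 5*u^2 - u + 2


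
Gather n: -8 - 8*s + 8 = -8*s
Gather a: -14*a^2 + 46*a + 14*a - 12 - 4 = -14*a^2 + 60*a - 16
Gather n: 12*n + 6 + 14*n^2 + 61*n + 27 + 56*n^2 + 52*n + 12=70*n^2 + 125*n + 45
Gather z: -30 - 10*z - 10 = -10*z - 40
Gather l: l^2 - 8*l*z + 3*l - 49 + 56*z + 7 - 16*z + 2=l^2 + l*(3 - 8*z) + 40*z - 40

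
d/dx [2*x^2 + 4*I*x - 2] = 4*x + 4*I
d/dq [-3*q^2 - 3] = -6*q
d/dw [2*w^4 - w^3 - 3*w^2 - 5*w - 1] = 8*w^3 - 3*w^2 - 6*w - 5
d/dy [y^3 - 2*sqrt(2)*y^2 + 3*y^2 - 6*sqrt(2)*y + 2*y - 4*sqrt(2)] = 3*y^2 - 4*sqrt(2)*y + 6*y - 6*sqrt(2) + 2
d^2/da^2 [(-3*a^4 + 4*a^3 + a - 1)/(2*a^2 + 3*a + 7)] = 2*(-12*a^6 - 54*a^5 - 207*a^4 - 520*a^3 - 642*a^2 + 528*a - 16)/(8*a^6 + 36*a^5 + 138*a^4 + 279*a^3 + 483*a^2 + 441*a + 343)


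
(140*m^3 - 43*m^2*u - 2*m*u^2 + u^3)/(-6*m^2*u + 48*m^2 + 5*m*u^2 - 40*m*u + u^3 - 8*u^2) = (-140*m^3 + 43*m^2*u + 2*m*u^2 - u^3)/(6*m^2*u - 48*m^2 - 5*m*u^2 + 40*m*u - u^3 + 8*u^2)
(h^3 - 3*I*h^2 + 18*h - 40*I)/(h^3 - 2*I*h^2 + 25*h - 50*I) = (h + 4*I)/(h + 5*I)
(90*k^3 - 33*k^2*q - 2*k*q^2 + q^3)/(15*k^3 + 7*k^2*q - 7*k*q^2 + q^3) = (6*k + q)/(k + q)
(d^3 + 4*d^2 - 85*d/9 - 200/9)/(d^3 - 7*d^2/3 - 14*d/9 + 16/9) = (3*d^2 + 20*d + 25)/(3*d^2 + d - 2)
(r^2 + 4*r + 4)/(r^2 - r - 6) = (r + 2)/(r - 3)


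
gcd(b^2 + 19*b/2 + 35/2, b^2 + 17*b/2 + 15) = b + 5/2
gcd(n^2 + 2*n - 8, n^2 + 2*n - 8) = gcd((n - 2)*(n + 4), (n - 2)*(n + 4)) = n^2 + 2*n - 8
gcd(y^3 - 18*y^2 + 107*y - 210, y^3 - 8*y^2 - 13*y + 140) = y^2 - 12*y + 35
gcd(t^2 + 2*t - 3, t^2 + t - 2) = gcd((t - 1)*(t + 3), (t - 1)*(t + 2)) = t - 1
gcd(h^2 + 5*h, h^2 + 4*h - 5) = h + 5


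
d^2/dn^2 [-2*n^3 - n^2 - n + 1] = -12*n - 2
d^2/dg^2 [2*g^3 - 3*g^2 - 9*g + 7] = 12*g - 6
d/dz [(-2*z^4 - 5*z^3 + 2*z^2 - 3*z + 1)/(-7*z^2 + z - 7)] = (28*z^5 + 29*z^4 + 46*z^3 + 86*z^2 - 14*z + 20)/(49*z^4 - 14*z^3 + 99*z^2 - 14*z + 49)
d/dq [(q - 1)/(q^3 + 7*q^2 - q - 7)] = 2*(-q - 4)/(q^4 + 16*q^3 + 78*q^2 + 112*q + 49)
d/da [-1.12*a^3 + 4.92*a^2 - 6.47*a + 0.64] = -3.36*a^2 + 9.84*a - 6.47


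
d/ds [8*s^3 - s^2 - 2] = 2*s*(12*s - 1)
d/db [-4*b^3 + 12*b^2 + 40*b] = -12*b^2 + 24*b + 40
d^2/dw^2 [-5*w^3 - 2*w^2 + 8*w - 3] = -30*w - 4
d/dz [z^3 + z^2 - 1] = z*(3*z + 2)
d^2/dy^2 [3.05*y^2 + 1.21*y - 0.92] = 6.10000000000000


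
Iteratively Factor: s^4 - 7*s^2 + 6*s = (s)*(s^3 - 7*s + 6) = s*(s - 2)*(s^2 + 2*s - 3) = s*(s - 2)*(s - 1)*(s + 3)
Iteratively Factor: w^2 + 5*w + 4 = (w + 4)*(w + 1)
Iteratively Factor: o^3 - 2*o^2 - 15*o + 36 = (o + 4)*(o^2 - 6*o + 9) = (o - 3)*(o + 4)*(o - 3)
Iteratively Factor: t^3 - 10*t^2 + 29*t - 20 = (t - 5)*(t^2 - 5*t + 4) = (t - 5)*(t - 1)*(t - 4)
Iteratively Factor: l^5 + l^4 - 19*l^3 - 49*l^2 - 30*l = (l + 1)*(l^4 - 19*l^2 - 30*l) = l*(l + 1)*(l^3 - 19*l - 30) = l*(l + 1)*(l + 2)*(l^2 - 2*l - 15) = l*(l - 5)*(l + 1)*(l + 2)*(l + 3)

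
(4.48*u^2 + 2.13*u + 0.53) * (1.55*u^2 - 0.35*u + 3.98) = 6.944*u^4 + 1.7335*u^3 + 17.9064*u^2 + 8.2919*u + 2.1094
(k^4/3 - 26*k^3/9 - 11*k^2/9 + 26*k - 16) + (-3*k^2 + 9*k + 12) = k^4/3 - 26*k^3/9 - 38*k^2/9 + 35*k - 4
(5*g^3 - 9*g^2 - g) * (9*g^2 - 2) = 45*g^5 - 81*g^4 - 19*g^3 + 18*g^2 + 2*g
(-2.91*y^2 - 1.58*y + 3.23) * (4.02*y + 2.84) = -11.6982*y^3 - 14.616*y^2 + 8.4974*y + 9.1732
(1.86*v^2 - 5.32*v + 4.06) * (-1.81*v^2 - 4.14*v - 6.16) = -3.3666*v^4 + 1.9288*v^3 + 3.2186*v^2 + 15.9628*v - 25.0096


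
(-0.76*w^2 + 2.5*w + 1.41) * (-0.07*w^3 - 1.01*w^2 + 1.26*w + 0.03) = 0.0532*w^5 + 0.5926*w^4 - 3.5813*w^3 + 1.7031*w^2 + 1.8516*w + 0.0423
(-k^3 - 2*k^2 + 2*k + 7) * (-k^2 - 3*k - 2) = k^5 + 5*k^4 + 6*k^3 - 9*k^2 - 25*k - 14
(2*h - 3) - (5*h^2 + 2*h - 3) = -5*h^2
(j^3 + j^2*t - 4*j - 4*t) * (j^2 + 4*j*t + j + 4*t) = j^5 + 5*j^4*t + j^4 + 4*j^3*t^2 + 5*j^3*t - 4*j^3 + 4*j^2*t^2 - 20*j^2*t - 4*j^2 - 16*j*t^2 - 20*j*t - 16*t^2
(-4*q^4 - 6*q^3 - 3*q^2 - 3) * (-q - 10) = 4*q^5 + 46*q^4 + 63*q^3 + 30*q^2 + 3*q + 30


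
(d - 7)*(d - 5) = d^2 - 12*d + 35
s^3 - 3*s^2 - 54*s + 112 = (s - 8)*(s - 2)*(s + 7)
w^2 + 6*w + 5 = (w + 1)*(w + 5)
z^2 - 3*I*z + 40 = (z - 8*I)*(z + 5*I)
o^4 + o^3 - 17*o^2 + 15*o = o*(o - 3)*(o - 1)*(o + 5)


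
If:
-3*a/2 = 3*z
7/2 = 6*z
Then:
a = -7/6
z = 7/12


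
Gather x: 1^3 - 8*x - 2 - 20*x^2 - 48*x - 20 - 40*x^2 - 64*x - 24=-60*x^2 - 120*x - 45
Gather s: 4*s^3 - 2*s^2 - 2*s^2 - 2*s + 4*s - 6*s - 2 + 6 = 4*s^3 - 4*s^2 - 4*s + 4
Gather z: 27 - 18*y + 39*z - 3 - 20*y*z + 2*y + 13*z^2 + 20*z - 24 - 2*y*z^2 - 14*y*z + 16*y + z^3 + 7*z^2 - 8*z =z^3 + z^2*(20 - 2*y) + z*(51 - 34*y)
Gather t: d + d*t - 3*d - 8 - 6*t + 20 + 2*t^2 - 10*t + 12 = -2*d + 2*t^2 + t*(d - 16) + 24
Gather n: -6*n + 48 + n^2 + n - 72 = n^2 - 5*n - 24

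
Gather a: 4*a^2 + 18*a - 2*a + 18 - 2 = 4*a^2 + 16*a + 16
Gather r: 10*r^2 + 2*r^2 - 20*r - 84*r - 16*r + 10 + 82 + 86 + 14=12*r^2 - 120*r + 192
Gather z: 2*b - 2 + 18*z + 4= 2*b + 18*z + 2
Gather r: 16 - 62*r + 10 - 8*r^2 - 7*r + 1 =-8*r^2 - 69*r + 27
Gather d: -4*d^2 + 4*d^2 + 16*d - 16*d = 0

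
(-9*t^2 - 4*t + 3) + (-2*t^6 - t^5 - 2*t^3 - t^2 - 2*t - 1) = -2*t^6 - t^5 - 2*t^3 - 10*t^2 - 6*t + 2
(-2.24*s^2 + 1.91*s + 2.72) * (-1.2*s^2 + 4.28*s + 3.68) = 2.688*s^4 - 11.8792*s^3 - 3.3324*s^2 + 18.6704*s + 10.0096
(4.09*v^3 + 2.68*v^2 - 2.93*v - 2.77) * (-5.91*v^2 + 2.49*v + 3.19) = -24.1719*v^5 - 5.6547*v^4 + 37.0366*v^3 + 17.6242*v^2 - 16.244*v - 8.8363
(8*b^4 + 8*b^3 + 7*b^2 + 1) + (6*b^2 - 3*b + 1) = 8*b^4 + 8*b^3 + 13*b^2 - 3*b + 2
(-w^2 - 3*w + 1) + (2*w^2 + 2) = w^2 - 3*w + 3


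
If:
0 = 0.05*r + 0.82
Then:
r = -16.40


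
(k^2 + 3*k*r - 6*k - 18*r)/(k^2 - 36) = (k + 3*r)/(k + 6)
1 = 1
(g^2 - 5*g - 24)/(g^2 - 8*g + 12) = (g^2 - 5*g - 24)/(g^2 - 8*g + 12)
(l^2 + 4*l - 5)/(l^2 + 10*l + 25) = (l - 1)/(l + 5)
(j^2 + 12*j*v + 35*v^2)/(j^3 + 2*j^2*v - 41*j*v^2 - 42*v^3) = (-j - 5*v)/(-j^2 + 5*j*v + 6*v^2)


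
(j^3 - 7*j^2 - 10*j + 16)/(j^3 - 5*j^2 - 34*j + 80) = (j^2 + j - 2)/(j^2 + 3*j - 10)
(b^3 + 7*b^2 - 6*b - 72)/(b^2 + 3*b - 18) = b + 4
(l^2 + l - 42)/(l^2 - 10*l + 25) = (l^2 + l - 42)/(l^2 - 10*l + 25)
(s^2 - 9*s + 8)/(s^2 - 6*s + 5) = (s - 8)/(s - 5)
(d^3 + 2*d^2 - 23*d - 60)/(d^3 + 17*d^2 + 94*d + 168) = (d^2 - 2*d - 15)/(d^2 + 13*d + 42)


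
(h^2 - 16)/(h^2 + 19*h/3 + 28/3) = 3*(h - 4)/(3*h + 7)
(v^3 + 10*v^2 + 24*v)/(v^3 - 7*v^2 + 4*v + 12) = v*(v^2 + 10*v + 24)/(v^3 - 7*v^2 + 4*v + 12)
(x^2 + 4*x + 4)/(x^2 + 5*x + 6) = (x + 2)/(x + 3)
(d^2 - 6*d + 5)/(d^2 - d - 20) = (d - 1)/(d + 4)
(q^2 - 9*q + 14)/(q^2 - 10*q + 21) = (q - 2)/(q - 3)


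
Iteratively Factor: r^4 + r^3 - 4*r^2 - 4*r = (r - 2)*(r^3 + 3*r^2 + 2*r) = (r - 2)*(r + 2)*(r^2 + r) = (r - 2)*(r + 1)*(r + 2)*(r)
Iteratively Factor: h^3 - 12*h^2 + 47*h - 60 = (h - 3)*(h^2 - 9*h + 20) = (h - 5)*(h - 3)*(h - 4)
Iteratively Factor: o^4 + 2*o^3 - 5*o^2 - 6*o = (o + 1)*(o^3 + o^2 - 6*o) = (o + 1)*(o + 3)*(o^2 - 2*o) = (o - 2)*(o + 1)*(o + 3)*(o)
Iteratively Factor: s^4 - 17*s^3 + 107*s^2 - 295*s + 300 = (s - 3)*(s^3 - 14*s^2 + 65*s - 100) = (s - 5)*(s - 3)*(s^2 - 9*s + 20) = (s - 5)*(s - 4)*(s - 3)*(s - 5)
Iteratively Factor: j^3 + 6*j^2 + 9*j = (j + 3)*(j^2 + 3*j) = j*(j + 3)*(j + 3)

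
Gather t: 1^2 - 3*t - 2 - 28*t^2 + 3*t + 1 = -28*t^2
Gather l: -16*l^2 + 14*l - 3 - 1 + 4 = -16*l^2 + 14*l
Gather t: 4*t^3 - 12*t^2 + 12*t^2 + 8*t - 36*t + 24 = 4*t^3 - 28*t + 24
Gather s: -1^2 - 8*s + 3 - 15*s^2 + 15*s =-15*s^2 + 7*s + 2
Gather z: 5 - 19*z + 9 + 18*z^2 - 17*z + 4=18*z^2 - 36*z + 18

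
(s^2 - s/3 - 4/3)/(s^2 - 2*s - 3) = (s - 4/3)/(s - 3)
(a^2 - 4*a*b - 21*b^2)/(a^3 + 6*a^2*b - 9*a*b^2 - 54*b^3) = (a - 7*b)/(a^2 + 3*a*b - 18*b^2)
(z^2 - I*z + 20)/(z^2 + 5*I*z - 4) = (z - 5*I)/(z + I)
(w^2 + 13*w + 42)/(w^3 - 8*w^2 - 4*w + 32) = (w^2 + 13*w + 42)/(w^3 - 8*w^2 - 4*w + 32)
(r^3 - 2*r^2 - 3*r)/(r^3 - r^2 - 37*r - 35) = r*(r - 3)/(r^2 - 2*r - 35)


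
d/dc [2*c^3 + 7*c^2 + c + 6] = 6*c^2 + 14*c + 1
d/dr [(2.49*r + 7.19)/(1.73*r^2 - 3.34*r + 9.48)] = (-4.3077*r^2 - 24.8774*r + 47.6198)/(2.9929*r^4 - 11.5564*r^3 + 43.9564*r^2 - 63.3264*r + 89.8704)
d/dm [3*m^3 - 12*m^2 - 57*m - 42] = 9*m^2 - 24*m - 57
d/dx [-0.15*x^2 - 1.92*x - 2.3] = -0.3*x - 1.92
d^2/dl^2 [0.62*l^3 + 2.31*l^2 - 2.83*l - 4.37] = 3.72*l + 4.62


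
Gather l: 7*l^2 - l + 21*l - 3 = 7*l^2 + 20*l - 3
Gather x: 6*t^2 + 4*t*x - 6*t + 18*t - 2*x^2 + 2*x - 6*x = 6*t^2 + 12*t - 2*x^2 + x*(4*t - 4)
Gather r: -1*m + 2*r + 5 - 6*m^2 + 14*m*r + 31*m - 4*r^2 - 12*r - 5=-6*m^2 + 30*m - 4*r^2 + r*(14*m - 10)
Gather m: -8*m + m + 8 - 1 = 7 - 7*m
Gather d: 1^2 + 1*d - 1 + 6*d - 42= 7*d - 42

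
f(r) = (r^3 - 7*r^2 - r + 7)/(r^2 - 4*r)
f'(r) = (4 - 2*r)*(r^3 - 7*r^2 - r + 7)/(r^2 - 4*r)^2 + (3*r^2 - 14*r - 1)/(r^2 - 4*r)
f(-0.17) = 9.82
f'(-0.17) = 62.20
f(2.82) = 8.73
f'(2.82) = 9.30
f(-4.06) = -5.23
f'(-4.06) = 1.28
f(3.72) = 40.43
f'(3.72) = 144.62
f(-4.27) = -5.50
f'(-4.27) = 1.26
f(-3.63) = -4.67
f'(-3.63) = 1.33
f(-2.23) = -2.64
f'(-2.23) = 1.64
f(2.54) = 6.56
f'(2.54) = 6.55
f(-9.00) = -10.94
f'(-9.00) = 1.09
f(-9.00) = -10.94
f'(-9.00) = 1.09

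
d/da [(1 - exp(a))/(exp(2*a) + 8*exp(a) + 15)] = (-2*(1 - exp(a))*(exp(a) + 4) - exp(2*a) - 8*exp(a) - 15)*exp(a)/(exp(2*a) + 8*exp(a) + 15)^2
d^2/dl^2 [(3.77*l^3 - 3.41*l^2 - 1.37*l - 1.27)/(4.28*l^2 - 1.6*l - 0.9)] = (1.13686837721616e-13*l^4 - 48.549296*l^3 - 185.825328*l^2 + 38.84052*l - 17.86508)/(78.402752*l^6 - 87.92832*l^5 - 16.58928*l^4 + 32.8832*l^3 + 3.4884*l^2 - 3.888*l - 0.729)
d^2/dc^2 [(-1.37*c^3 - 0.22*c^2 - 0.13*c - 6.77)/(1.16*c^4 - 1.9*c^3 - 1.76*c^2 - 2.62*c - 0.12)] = (-3.68694400000001*c^9 - 1.77619200000004*c^8 - 15.971808*c^7 - 229.22592*c^6 + 474.727824*c^5 - 39.881616*c^4 - 295.29216*c^3 - 341.289384*c^2 - 177.999216*c - 90.00892)/(1.560896*c^12 - 7.66992*c^11 + 5.458032*c^10 + 5.838824*c^9 + 25.881312*c^8 - 12.350088*c^7 - 33.960992*c^6 - 63.693672*c^5 - 40.893216*c^4 - 21.386872*c^3 - 2.547216*c^2 - 0.113184*c - 0.001728)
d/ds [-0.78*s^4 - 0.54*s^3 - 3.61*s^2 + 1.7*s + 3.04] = -3.12*s^3 - 1.62*s^2 - 7.22*s + 1.7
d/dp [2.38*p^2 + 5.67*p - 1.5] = 4.76*p + 5.67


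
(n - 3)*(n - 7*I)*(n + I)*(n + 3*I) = n^4 - 3*n^3 - 3*I*n^3 + 25*n^2 + 9*I*n^2 - 75*n + 21*I*n - 63*I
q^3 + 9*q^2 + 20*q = q*(q + 4)*(q + 5)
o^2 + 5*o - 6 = (o - 1)*(o + 6)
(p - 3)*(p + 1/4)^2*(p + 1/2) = p^4 - 2*p^3 - 43*p^2/16 - 29*p/32 - 3/32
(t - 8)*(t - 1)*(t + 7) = t^3 - 2*t^2 - 55*t + 56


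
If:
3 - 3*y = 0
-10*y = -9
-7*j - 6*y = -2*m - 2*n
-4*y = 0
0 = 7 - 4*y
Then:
No Solution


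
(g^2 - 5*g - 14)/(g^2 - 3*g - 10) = (g - 7)/(g - 5)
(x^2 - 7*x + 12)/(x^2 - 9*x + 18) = (x - 4)/(x - 6)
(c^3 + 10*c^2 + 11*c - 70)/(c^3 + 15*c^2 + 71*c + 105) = (c - 2)/(c + 3)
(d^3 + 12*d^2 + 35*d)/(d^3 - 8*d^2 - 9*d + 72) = d*(d^2 + 12*d + 35)/(d^3 - 8*d^2 - 9*d + 72)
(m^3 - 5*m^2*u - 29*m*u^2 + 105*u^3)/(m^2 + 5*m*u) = m - 10*u + 21*u^2/m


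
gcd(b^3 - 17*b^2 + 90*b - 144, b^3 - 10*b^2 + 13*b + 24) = b^2 - 11*b + 24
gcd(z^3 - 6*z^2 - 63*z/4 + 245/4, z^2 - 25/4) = z - 5/2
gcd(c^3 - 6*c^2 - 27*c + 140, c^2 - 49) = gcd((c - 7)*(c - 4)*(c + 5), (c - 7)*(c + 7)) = c - 7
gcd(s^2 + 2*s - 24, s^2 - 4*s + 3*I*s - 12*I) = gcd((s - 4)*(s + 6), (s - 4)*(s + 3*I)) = s - 4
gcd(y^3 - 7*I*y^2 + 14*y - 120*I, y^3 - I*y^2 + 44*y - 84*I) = y - 6*I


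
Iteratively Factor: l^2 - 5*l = (l - 5)*(l)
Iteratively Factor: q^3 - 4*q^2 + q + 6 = (q - 3)*(q^2 - q - 2) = (q - 3)*(q + 1)*(q - 2)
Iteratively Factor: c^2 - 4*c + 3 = (c - 3)*(c - 1)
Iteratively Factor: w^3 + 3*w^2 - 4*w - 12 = (w + 2)*(w^2 + w - 6) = (w - 2)*(w + 2)*(w + 3)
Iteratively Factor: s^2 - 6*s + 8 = (s - 2)*(s - 4)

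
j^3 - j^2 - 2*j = j*(j - 2)*(j + 1)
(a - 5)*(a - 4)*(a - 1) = a^3 - 10*a^2 + 29*a - 20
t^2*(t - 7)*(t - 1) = t^4 - 8*t^3 + 7*t^2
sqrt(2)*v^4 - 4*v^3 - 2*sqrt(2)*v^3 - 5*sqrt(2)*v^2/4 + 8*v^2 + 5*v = v*(v - 5/2)*(v - 2*sqrt(2))*(sqrt(2)*v + sqrt(2)/2)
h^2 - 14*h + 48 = (h - 8)*(h - 6)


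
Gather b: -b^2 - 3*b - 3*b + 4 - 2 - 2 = -b^2 - 6*b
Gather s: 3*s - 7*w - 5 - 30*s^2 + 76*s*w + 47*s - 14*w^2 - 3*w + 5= -30*s^2 + s*(76*w + 50) - 14*w^2 - 10*w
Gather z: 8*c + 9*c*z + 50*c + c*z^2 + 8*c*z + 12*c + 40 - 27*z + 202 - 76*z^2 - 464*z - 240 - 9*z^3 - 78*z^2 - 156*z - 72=70*c - 9*z^3 + z^2*(c - 154) + z*(17*c - 647) - 70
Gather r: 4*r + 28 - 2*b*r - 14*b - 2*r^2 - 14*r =-14*b - 2*r^2 + r*(-2*b - 10) + 28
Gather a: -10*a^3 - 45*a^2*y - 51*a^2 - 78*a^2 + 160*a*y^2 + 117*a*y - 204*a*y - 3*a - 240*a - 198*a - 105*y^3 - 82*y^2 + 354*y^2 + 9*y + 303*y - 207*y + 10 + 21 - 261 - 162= -10*a^3 + a^2*(-45*y - 129) + a*(160*y^2 - 87*y - 441) - 105*y^3 + 272*y^2 + 105*y - 392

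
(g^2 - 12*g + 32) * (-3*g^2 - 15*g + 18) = -3*g^4 + 21*g^3 + 102*g^2 - 696*g + 576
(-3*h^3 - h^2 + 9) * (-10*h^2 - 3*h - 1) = 30*h^5 + 19*h^4 + 6*h^3 - 89*h^2 - 27*h - 9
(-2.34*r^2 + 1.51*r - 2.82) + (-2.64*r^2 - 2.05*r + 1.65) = -4.98*r^2 - 0.54*r - 1.17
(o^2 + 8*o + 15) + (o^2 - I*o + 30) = 2*o^2 + 8*o - I*o + 45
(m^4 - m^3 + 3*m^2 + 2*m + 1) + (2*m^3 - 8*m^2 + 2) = m^4 + m^3 - 5*m^2 + 2*m + 3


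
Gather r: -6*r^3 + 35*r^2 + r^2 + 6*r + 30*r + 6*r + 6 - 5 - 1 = -6*r^3 + 36*r^2 + 42*r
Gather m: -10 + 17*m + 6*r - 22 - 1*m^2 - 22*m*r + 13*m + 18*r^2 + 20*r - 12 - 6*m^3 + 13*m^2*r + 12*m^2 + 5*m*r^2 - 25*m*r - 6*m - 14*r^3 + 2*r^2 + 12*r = -6*m^3 + m^2*(13*r + 11) + m*(5*r^2 - 47*r + 24) - 14*r^3 + 20*r^2 + 38*r - 44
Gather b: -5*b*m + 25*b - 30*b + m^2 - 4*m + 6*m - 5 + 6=b*(-5*m - 5) + m^2 + 2*m + 1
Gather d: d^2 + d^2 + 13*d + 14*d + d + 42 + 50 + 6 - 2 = 2*d^2 + 28*d + 96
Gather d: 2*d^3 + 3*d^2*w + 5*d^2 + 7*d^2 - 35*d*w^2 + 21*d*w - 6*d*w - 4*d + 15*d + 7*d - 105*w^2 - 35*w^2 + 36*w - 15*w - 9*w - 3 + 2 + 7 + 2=2*d^3 + d^2*(3*w + 12) + d*(-35*w^2 + 15*w + 18) - 140*w^2 + 12*w + 8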